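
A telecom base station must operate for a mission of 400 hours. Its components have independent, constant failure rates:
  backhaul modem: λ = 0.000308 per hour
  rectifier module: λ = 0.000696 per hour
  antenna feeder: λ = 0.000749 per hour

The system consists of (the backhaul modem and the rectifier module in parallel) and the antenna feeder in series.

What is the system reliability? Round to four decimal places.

R(backhaul modem) = exp(−0.000308 × 400) = 0.884087
R(rectifier module) = exp(−0.000696 × 400) = 0.756994
R(antenna feeder) = exp(−0.000749 × 400) = 0.741115
Parallel (backhaul modem and rectifier module): 1 − (1 − 0.884087)(1 − 0.756994) = 0.971832
Series ([0.971832] and antenna feeder): 0.971832 × 0.741115 = 0.7202

0.7202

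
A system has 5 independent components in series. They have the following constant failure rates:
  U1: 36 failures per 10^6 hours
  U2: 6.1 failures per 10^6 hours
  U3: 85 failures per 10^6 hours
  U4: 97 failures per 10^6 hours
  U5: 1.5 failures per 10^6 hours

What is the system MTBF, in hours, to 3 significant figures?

Series of exponential components: λ_sys = Σ λ_i
λ_sys = 0.000036 + 0.0000061 + 0.000085 + 0.000097 + 0.0000015 = 2.2560e-04 /h
MTBF = 1 / λ_sys = 4430 h

4430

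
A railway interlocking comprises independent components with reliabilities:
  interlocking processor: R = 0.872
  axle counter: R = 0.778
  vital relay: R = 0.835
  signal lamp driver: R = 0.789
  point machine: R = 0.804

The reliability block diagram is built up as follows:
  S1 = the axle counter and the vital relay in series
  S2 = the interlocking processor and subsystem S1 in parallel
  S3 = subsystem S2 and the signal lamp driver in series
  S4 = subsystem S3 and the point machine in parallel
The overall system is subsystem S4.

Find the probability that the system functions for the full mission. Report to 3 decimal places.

Series (axle counter and vital relay): 0.77800 × 0.83500 = 0.64963
Parallel (interlocking processor and [0.64963]): 1 − (1 − 0.87200)(1 − 0.64963) = 0.95515
Series ([0.95515] and signal lamp driver): 0.95515 × 0.78900 = 0.75361
Parallel ([0.75361] and point machine): 1 − (1 − 0.75361)(1 − 0.80400) = 0.952

0.952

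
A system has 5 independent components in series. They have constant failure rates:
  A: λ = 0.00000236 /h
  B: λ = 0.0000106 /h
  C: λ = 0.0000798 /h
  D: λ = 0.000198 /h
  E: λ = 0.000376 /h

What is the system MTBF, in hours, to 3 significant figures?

Series of exponential components: λ_sys = Σ λ_i
λ_sys = 0.00000236 + 0.0000106 + 0.0000798 + 0.000198 + 0.000376 = 6.6676e-04 /h
MTBF = 1 / λ_sys = 1500 h

1500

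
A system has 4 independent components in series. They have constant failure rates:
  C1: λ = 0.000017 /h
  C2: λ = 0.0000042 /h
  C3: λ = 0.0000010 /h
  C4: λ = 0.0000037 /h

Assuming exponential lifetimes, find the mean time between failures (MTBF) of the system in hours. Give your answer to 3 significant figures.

38600

Series of exponential components: λ_sys = Σ λ_i
λ_sys = 0.000017 + 0.0000042 + 0.0000010 + 0.0000037 = 2.5900e-05 /h
MTBF = 1 / λ_sys = 38600 h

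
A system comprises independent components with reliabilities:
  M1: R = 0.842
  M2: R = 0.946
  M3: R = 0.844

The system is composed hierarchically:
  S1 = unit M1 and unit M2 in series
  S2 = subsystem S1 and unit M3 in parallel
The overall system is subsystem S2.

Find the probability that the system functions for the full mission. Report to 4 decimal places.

0.9683

Series (M1 and M2): 0.842000 × 0.946000 = 0.796532
Parallel ([0.796532] and M3): 1 − (1 − 0.796532)(1 − 0.844000) = 0.9683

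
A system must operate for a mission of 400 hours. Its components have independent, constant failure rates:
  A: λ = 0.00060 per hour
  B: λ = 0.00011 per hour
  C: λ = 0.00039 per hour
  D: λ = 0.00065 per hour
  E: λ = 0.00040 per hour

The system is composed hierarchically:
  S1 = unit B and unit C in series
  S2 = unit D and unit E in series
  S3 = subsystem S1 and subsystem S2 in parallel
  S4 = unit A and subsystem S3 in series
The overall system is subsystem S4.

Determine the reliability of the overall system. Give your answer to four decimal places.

0.7377

R(A) = exp(−0.00060 × 400) = 0.786628
R(B) = exp(−0.00011 × 400) = 0.956954
R(C) = exp(−0.00039 × 400) = 0.855559
R(D) = exp(−0.00065 × 400) = 0.771052
R(E) = exp(−0.00040 × 400) = 0.852144
Series (B and C): 0.956954 × 0.855559 = 0.818731
Series (D and E): 0.771052 × 0.852144 = 0.657047
Parallel ([0.818731] and [0.657047]): 1 − (1 − 0.818731)(1 − 0.657047) = 0.937833
Series (A and [0.937833]): 0.786628 × 0.937833 = 0.7377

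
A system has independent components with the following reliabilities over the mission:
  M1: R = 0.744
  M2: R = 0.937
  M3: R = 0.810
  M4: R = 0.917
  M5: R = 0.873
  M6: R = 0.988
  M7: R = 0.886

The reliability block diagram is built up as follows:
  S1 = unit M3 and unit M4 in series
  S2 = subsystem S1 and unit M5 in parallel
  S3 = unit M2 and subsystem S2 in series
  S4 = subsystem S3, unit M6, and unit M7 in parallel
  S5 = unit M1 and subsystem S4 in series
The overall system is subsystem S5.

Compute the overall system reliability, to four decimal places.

Series (M3 and M4): 0.810000 × 0.917000 = 0.742770
Parallel ([0.742770] and M5): 1 − (1 − 0.742770)(1 − 0.873000) = 0.967332
Series (M2 and [0.967332]): 0.937000 × 0.967332 = 0.906390
Parallel ([0.906390], M6, and M7): 1 − (1 − 0.906390)(1 − 0.988000)(1 − 0.886000) = 0.999872
Series (M1 and [0.999872]): 0.744000 × 0.999872 = 0.7439

0.7439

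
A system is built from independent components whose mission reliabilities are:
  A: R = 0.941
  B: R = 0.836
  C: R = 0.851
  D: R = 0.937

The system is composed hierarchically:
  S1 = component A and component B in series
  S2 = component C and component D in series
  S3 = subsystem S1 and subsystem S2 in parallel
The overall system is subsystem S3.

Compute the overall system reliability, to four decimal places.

0.9568

Series (A and B): 0.941000 × 0.836000 = 0.786676
Series (C and D): 0.851000 × 0.937000 = 0.797387
Parallel ([0.786676] and [0.797387]): 1 − (1 − 0.786676)(1 − 0.797387) = 0.9568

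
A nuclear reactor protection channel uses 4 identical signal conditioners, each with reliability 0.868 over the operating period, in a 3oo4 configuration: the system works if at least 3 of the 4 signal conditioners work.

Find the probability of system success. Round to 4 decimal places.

R = Σ_{i=3}^{4} C(4,i) p^i (1−p)^{4−i} with p = 0.868
C(4,3)·0.868^3·0.132^1 = 0.345297
C(4,4)·0.868^4·0.132^0 = 0.567648
Sum = 0.9129

0.9129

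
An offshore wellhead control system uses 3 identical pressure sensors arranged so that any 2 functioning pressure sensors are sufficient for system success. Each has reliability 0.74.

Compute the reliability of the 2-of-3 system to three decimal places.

R = Σ_{i=2}^{3} C(3,i) p^i (1−p)^{3−i} with p = 0.74
C(3,2)·0.74^2·0.26^1 = 0.42713
C(3,3)·0.74^3·0.26^0 = 0.40522
Sum = 0.832

0.832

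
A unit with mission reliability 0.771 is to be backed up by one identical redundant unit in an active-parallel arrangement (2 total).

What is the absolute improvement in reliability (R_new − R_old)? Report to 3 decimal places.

0.177

R_before = 0.771
R_after = 1 − (1 − 0.771)^2 = 0.948
ΔR = 0.948 − 0.771 = 0.177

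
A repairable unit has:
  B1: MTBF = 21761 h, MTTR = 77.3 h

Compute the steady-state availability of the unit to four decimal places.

A(B1) = MTBF/(MTBF+MTTR) = 21761/(21761+77.3) = 0.9965

0.9965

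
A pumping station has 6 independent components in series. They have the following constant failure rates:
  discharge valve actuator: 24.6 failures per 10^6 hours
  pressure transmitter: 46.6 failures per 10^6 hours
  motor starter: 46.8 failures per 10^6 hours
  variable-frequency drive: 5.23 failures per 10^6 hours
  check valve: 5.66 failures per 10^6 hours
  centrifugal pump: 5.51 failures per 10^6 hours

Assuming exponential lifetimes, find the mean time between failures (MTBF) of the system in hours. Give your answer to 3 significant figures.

Series of exponential components: λ_sys = Σ λ_i
λ_sys = 0.0000246 + 0.0000466 + 0.0000468 + 0.00000523 + 0.00000566 + 0.00000551 = 1.3440e-04 /h
MTBF = 1 / λ_sys = 7440 h

7440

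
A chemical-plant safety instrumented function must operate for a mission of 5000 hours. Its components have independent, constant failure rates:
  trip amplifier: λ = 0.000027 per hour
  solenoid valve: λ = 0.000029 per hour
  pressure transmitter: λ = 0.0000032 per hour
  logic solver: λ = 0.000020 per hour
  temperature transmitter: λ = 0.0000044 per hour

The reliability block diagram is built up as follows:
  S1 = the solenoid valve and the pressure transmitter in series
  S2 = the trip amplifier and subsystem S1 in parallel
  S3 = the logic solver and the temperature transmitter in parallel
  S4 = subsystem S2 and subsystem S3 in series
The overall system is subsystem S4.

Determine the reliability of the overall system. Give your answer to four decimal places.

R(trip amplifier) = exp(−0.000027 × 5000) = 0.873716
R(solenoid valve) = exp(−0.000029 × 5000) = 0.865022
R(pressure transmitter) = exp(−0.0000032 × 5000) = 0.984127
R(logic solver) = exp(−0.000020 × 5000) = 0.904837
R(temperature transmitter) = exp(−0.0000044 × 5000) = 0.978240
Series (solenoid valve and pressure transmitter): 0.865022 × 0.984127 = 0.851292
Parallel (trip amplifier and [0.851292]): 1 − (1 − 0.873716)(1 − 0.851292) = 0.981221
Parallel (logic solver and temperature transmitter): 1 − (1 − 0.904837)(1 − 0.978240) = 0.997929
Series ([0.981221] and [0.997929]): 0.981221 × 0.997929 = 0.9792

0.9792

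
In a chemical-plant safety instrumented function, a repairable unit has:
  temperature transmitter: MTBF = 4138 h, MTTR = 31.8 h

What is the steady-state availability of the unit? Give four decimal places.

A(temperature transmitter) = MTBF/(MTBF+MTTR) = 4138/(4138+31.8) = 0.9924

0.9924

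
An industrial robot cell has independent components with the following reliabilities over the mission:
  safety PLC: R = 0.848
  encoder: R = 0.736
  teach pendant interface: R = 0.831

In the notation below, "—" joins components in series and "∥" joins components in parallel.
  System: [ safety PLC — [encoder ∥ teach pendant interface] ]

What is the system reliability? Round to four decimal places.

Parallel (encoder and teach pendant interface): 1 − (1 − 0.736000)(1 − 0.831000) = 0.955384
Series (safety PLC and [0.955384]): 0.848000 × 0.955384 = 0.8102

0.8102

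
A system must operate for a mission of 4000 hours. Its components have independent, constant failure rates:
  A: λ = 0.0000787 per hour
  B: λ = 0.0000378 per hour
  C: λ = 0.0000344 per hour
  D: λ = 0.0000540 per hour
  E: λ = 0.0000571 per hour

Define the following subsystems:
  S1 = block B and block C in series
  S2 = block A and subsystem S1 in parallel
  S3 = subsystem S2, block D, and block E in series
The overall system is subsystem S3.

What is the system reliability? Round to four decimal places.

0.5978

R(A) = exp(−0.0000787 × 4000) = 0.729935
R(B) = exp(−0.0000378 × 4000) = 0.859676
R(C) = exp(−0.0000344 × 4000) = 0.871447
R(D) = exp(−0.0000540 × 4000) = 0.805735
R(E) = exp(−0.0000571 × 4000) = 0.795806
Series (B and C): 0.859676 × 0.871447 = 0.749162
Parallel (A and [0.749162]): 1 − (1 − 0.729935)(1 − 0.749162) = 0.932257
Series ([0.932257], D, and E): 0.932257 × 0.805735 × 0.795806 = 0.5978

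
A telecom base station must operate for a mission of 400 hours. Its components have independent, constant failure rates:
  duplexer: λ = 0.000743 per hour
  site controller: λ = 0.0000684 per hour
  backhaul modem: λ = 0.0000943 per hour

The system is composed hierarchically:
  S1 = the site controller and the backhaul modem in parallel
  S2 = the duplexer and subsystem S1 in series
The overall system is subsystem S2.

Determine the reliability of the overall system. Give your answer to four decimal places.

R(duplexer) = exp(−0.000743 × 400) = 0.742895
R(site controller) = exp(−0.0000684 × 400) = 0.973011
R(backhaul modem) = exp(−0.0000943 × 400) = 0.962983
Parallel (site controller and backhaul modem): 1 − (1 − 0.973011)(1 − 0.962983) = 0.999001
Series (duplexer and [0.999001]): 0.742895 × 0.999001 = 0.7422

0.7422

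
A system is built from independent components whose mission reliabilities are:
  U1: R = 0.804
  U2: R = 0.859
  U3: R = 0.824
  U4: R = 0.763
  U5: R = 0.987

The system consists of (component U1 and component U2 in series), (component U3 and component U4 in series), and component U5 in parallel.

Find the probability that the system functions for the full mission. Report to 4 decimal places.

0.9985

Series (U1 and U2): 0.804000 × 0.859000 = 0.690636
Series (U3 and U4): 0.824000 × 0.763000 = 0.628712
Parallel ([0.690636], [0.628712], and U5): 1 − (1 − 0.690636)(1 − 0.628712)(1 − 0.987000) = 0.9985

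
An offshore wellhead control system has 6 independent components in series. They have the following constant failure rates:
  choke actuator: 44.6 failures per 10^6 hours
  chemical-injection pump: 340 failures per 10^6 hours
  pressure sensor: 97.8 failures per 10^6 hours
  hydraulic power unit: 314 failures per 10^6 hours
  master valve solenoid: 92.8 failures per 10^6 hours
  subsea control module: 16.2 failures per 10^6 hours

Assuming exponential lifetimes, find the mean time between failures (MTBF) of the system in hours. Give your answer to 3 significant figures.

Series of exponential components: λ_sys = Σ λ_i
λ_sys = 0.0000446 + 0.000340 + 0.0000978 + 0.000314 + 0.0000928 + 0.0000162 = 9.0540e-04 /h
MTBF = 1 / λ_sys = 1100 h

1100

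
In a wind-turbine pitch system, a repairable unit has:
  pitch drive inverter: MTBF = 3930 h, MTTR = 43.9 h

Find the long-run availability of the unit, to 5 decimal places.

A(pitch drive inverter) = MTBF/(MTBF+MTTR) = 3930/(3930+43.9) = 0.98895

0.98895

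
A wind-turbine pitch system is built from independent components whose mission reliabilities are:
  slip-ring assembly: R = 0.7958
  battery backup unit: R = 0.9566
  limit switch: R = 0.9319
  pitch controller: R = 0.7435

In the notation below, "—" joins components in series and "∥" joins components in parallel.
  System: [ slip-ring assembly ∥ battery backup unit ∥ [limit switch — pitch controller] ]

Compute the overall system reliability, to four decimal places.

0.9973

Series (limit switch and pitch controller): 0.931900 × 0.743500 = 0.692868
Parallel (slip-ring assembly, battery backup unit, and [0.692868]): 1 − (1 − 0.795800)(1 − 0.956600)(1 − 0.692868) = 0.9973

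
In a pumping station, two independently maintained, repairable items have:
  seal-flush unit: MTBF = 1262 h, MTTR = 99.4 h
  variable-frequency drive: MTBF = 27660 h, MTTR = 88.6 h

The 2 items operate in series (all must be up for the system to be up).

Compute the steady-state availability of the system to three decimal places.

0.924

A(seal-flush unit) = MTBF/(MTBF+MTTR) = 1262/(1262+99.4) = 0.926987
A(variable-frequency drive) = MTBF/(MTBF+MTTR) = 27660/(27660+88.6) = 0.996807
Series availability: 0.926987 × 0.996807 = 0.924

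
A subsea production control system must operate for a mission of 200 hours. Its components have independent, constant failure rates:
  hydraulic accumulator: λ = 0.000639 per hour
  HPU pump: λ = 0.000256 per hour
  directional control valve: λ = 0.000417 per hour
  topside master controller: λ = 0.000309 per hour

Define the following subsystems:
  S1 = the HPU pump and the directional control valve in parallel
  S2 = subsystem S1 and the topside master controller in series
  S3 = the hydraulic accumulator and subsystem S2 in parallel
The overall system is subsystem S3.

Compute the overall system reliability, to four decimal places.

R(hydraulic accumulator) = exp(−0.000639 × 200) = 0.880029
R(HPU pump) = exp(−0.000256 × 200) = 0.950089
R(directional control valve) = exp(−0.000417 × 200) = 0.919983
R(topside master controller) = exp(−0.000309 × 200) = 0.940071
Parallel (HPU pump and directional control valve): 1 − (1 − 0.950089)(1 − 0.919983) = 0.996006
Series ([0.996006] and topside master controller): 0.996006 × 0.940071 = 0.936316
Parallel (hydraulic accumulator and [0.936316]): 1 − (1 − 0.880029)(1 − 0.936316) = 0.9924

0.9924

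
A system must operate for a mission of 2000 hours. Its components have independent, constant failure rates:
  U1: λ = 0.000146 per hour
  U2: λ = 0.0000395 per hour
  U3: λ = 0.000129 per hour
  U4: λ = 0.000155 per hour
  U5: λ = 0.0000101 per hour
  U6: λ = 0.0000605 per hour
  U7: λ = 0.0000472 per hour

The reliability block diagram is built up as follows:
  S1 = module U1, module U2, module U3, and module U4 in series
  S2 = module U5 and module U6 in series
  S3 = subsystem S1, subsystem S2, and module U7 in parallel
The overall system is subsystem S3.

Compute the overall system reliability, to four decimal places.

0.9928

R(U1) = exp(−0.000146 × 2000) = 0.746769
R(U2) = exp(−0.0000395 × 2000) = 0.924040
R(U3) = exp(−0.000129 × 2000) = 0.772595
R(U4) = exp(−0.000155 × 2000) = 0.733447
R(U5) = exp(−0.0000101 × 2000) = 0.980003
R(U6) = exp(−0.0000605 × 2000) = 0.886034
R(U7) = exp(−0.0000472 × 2000) = 0.909919
Series (U1, U2, U3, and U4): 0.746769 × 0.924040 × 0.772595 × 0.733447 = 0.391019
Series (U5 and U6): 0.980003 × 0.886034 = 0.868316
Parallel ([0.391019], [0.868316], and U7): 1 − (1 − 0.391019)(1 − 0.868316)(1 − 0.909919) = 0.9928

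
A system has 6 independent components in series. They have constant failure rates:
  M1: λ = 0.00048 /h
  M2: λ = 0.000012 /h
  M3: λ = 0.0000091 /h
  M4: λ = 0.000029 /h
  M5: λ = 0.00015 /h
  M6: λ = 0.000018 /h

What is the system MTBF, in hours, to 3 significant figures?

1430

Series of exponential components: λ_sys = Σ λ_i
λ_sys = 0.00048 + 0.000012 + 0.0000091 + 0.000029 + 0.00015 + 0.000018 = 6.9810e-04 /h
MTBF = 1 / λ_sys = 1430 h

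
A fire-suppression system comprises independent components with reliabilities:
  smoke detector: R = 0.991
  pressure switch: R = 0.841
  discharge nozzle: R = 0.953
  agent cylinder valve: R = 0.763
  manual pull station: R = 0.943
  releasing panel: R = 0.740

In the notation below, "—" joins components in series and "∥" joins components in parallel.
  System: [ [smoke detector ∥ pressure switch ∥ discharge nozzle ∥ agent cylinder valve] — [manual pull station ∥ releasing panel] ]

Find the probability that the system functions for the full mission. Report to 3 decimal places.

Parallel (smoke detector, pressure switch, discharge nozzle, and agent cylinder valve): 1 − (1 − 0.99100)(1 − 0.84100)(1 − 0.95300)(1 − 0.76300) = 0.99998
Parallel (manual pull station and releasing panel): 1 − (1 − 0.94300)(1 − 0.74000) = 0.98518
Series ([0.99998] and [0.98518]): 0.99998 × 0.98518 = 0.985

0.985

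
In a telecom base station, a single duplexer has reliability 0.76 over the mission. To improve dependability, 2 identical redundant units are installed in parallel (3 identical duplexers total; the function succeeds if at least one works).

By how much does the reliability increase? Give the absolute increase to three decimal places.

0.226

R_before = 0.76
R_after = 1 − (1 − 0.76)^3 = 0.986
ΔR = 0.986 − 0.76 = 0.226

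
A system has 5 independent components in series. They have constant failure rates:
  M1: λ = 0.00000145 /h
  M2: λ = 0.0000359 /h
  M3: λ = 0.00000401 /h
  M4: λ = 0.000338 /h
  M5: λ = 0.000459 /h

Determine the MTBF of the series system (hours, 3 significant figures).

1190

Series of exponential components: λ_sys = Σ λ_i
λ_sys = 0.00000145 + 0.0000359 + 0.00000401 + 0.000338 + 0.000459 = 8.3836e-04 /h
MTBF = 1 / λ_sys = 1190 h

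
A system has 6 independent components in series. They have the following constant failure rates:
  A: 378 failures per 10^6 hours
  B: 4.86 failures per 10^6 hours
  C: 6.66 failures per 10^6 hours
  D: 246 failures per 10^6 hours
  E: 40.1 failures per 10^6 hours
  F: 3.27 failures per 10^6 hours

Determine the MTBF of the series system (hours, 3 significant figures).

Series of exponential components: λ_sys = Σ λ_i
λ_sys = 0.000378 + 0.00000486 + 0.00000666 + 0.000246 + 0.0000401 + 0.00000327 = 6.7889e-04 /h
MTBF = 1 / λ_sys = 1470 h

1470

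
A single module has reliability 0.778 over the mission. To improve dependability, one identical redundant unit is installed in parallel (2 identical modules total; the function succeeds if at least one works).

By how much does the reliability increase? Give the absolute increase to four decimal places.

R_before = 0.778
R_after = 1 − (1 − 0.778)^2 = 0.9507
ΔR = 0.9507 − 0.778 = 0.1727

0.1727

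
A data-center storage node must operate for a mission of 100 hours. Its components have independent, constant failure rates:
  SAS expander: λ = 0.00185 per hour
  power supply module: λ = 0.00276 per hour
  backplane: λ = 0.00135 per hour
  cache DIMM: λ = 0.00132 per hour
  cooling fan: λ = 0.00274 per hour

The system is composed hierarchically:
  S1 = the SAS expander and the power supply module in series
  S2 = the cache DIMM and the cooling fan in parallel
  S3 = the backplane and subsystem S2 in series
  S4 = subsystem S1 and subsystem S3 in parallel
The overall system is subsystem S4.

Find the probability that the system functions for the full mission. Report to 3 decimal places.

R(SAS expander) = exp(−0.00185 × 100) = 0.83110
R(power supply module) = exp(−0.00276 × 100) = 0.75881
R(backplane) = exp(−0.00135 × 100) = 0.87372
R(cache DIMM) = exp(−0.00132 × 100) = 0.87634
R(cooling fan) = exp(−0.00274 × 100) = 0.76033
Series (SAS expander and power supply module): 0.83110 × 0.75881 = 0.63065
Parallel (cache DIMM and cooling fan): 1 − (1 − 0.87634)(1 − 0.76033) = 0.97036
Series (backplane and [0.97036]): 0.87372 × 0.97036 = 0.84782
Parallel ([0.63065] and [0.84782]): 1 − (1 − 0.63065)(1 − 0.84782) = 0.944

0.944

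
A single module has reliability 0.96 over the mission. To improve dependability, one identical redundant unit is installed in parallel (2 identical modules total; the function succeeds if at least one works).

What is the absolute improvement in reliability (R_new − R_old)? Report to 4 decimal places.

0.0384

R_before = 0.96
R_after = 1 − (1 − 0.96)^2 = 0.9984
ΔR = 0.9984 − 0.96 = 0.0384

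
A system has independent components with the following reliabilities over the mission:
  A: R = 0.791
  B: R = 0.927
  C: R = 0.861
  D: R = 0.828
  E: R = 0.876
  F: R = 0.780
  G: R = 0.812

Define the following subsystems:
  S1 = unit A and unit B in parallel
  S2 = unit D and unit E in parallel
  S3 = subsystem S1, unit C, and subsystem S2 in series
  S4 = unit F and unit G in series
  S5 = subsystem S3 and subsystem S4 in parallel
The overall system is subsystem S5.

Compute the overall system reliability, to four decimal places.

Parallel (A and B): 1 − (1 − 0.791000)(1 − 0.927000) = 0.984743
Parallel (D and E): 1 − (1 − 0.828000)(1 − 0.876000) = 0.978672
Series ([0.984743], C, and [0.978672]): 0.984743 × 0.861000 × 0.978672 = 0.829780
Series (F and G): 0.780000 × 0.812000 = 0.633360
Parallel ([0.829780] and [0.633360]): 1 − (1 − 0.829780)(1 − 0.633360) = 0.9376

0.9376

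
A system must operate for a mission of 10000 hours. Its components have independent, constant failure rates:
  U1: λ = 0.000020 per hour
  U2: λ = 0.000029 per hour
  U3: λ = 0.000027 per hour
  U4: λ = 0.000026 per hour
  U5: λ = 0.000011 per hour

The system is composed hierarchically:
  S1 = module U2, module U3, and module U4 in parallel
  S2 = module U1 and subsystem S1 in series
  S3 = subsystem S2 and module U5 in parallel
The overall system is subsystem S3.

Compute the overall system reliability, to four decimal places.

0.9800

R(U1) = exp(−0.000020 × 10000) = 0.818731
R(U2) = exp(−0.000029 × 10000) = 0.748264
R(U3) = exp(−0.000027 × 10000) = 0.763379
R(U4) = exp(−0.000026 × 10000) = 0.771052
R(U5) = exp(−0.000011 × 10000) = 0.895834
Parallel (U2, U3, and U4): 1 − (1 − 0.748264)(1 − 0.763379)(1 − 0.771052) = 0.986362
Series (U1 and [0.986362]): 0.818731 × 0.986362 = 0.807565
Parallel ([0.807565] and U5): 1 − (1 − 0.807565)(1 − 0.895834) = 0.9800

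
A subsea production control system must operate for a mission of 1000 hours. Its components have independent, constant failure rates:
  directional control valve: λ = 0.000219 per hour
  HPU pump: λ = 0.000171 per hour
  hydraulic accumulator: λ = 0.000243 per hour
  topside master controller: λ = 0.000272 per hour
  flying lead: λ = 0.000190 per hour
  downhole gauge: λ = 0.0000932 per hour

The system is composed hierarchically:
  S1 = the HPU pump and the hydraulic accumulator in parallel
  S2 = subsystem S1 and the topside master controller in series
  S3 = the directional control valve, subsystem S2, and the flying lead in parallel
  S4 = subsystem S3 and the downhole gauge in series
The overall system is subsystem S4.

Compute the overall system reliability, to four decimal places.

R(directional control valve) = exp(−0.000219 × 1000) = 0.803322
R(HPU pump) = exp(−0.000171 × 1000) = 0.842822
R(hydraulic accumulator) = exp(−0.000243 × 1000) = 0.784272
R(topside master controller) = exp(−0.000272 × 1000) = 0.761854
R(flying lead) = exp(−0.000190 × 1000) = 0.826959
R(downhole gauge) = exp(−0.0000932 × 1000) = 0.911011
Parallel (HPU pump and hydraulic accumulator): 1 − (1 − 0.842822)(1 − 0.784272) = 0.966092
Series ([0.966092] and topside master controller): 0.966092 × 0.761854 = 0.736021
Parallel (directional control valve, [0.736021], and flying lead): 1 − (1 − 0.803322)(1 − 0.736021)(1 − 0.826959) = 0.991016
Series ([0.991016] and downhole gauge): 0.991016 × 0.911011 = 0.9028

0.9028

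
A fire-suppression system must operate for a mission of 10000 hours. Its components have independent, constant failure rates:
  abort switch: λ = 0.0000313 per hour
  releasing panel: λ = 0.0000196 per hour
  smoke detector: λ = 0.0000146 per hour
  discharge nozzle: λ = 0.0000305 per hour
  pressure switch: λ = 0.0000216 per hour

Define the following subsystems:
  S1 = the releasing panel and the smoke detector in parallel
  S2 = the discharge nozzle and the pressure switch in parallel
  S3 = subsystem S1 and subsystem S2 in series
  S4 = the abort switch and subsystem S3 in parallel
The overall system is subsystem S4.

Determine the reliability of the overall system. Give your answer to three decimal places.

0.980

R(abort switch) = exp(−0.0000313 × 10000) = 0.73125
R(releasing panel) = exp(−0.0000196 × 10000) = 0.82201
R(smoke detector) = exp(−0.0000146 × 10000) = 0.86416
R(discharge nozzle) = exp(−0.0000305 × 10000) = 0.73712
R(pressure switch) = exp(−0.0000216 × 10000) = 0.80574
Parallel (releasing panel and smoke detector): 1 − (1 − 0.82201)(1 − 0.86416) = 0.97582
Parallel (discharge nozzle and pressure switch): 1 − (1 − 0.73712)(1 − 0.80574) = 0.94893
Series ([0.97582] and [0.94893]): 0.97582 × 0.94893 = 0.92598
Parallel (abort switch and [0.92598]): 1 − (1 − 0.73125)(1 − 0.92598) = 0.980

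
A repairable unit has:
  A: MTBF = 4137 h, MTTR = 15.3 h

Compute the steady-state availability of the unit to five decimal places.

0.99632

A(A) = MTBF/(MTBF+MTTR) = 4137/(4137+15.3) = 0.99632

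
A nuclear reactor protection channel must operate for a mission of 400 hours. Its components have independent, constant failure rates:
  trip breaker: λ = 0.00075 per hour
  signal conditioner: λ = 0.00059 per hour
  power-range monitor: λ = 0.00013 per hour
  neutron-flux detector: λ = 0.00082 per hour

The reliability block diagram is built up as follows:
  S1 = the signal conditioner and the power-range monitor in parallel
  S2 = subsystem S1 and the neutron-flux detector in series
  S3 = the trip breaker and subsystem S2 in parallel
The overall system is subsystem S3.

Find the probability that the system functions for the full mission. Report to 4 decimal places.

R(trip breaker) = exp(−0.00075 × 400) = 0.740818
R(signal conditioner) = exp(−0.00059 × 400) = 0.789781
R(power-range monitor) = exp(−0.00013 × 400) = 0.949329
R(neutron-flux detector) = exp(−0.00082 × 400) = 0.720363
Parallel (signal conditioner and power-range monitor): 1 − (1 − 0.789781)(1 − 0.949329) = 0.989348
Series ([0.989348] and neutron-flux detector): 0.989348 × 0.720363 = 0.712690
Parallel (trip breaker and [0.712690]): 1 − (1 − 0.740818)(1 − 0.712690) = 0.9255

0.9255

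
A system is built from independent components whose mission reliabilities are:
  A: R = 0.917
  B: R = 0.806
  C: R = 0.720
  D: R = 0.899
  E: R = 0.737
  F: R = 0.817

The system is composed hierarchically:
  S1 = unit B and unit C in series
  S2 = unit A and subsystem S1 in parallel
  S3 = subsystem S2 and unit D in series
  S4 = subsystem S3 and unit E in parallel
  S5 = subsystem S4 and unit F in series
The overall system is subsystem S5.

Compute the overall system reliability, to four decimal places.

Series (B and C): 0.806000 × 0.720000 = 0.580320
Parallel (A and [0.580320]): 1 − (1 − 0.917000)(1 − 0.580320) = 0.965167
Series ([0.965167] and D): 0.965167 × 0.899000 = 0.867685
Parallel ([0.867685] and E): 1 − (1 − 0.867685)(1 − 0.737000) = 0.965201
Series ([0.965201] and F): 0.965201 × 0.817000 = 0.7886

0.7886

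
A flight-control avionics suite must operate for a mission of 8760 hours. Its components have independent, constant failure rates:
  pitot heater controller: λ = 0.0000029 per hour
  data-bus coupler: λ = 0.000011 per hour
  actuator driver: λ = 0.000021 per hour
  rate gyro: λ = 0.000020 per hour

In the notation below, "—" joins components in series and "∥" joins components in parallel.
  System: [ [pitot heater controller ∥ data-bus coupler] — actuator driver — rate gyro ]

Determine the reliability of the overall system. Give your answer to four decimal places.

R(pitot heater controller) = exp(−0.0000029 × 8760) = 0.974916
R(data-bus coupler) = exp(−0.000011 × 8760) = 0.908137
R(actuator driver) = exp(−0.000021 × 8760) = 0.831969
R(rate gyro) = exp(−0.000020 × 8760) = 0.839289
Parallel (pitot heater controller and data-bus coupler): 1 − (1 − 0.974916)(1 − 0.908137) = 0.997696
Series ([0.997696], actuator driver, and rate gyro): 0.997696 × 0.831969 × 0.839289 = 0.6967

0.6967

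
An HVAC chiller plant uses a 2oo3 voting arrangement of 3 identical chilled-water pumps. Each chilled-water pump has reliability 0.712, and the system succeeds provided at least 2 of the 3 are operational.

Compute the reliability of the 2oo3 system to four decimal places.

R = Σ_{i=2}^{3} C(3,i) p^i (1−p)^{3−i} with p = 0.712
C(3,2)·0.712^2·0.288^1 = 0.438000
C(3,3)·0.712^3·0.288^0 = 0.360944
Sum = 0.7989

0.7989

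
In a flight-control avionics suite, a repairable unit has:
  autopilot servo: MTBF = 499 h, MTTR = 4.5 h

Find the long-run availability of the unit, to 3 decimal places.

A(autopilot servo) = MTBF/(MTBF+MTTR) = 499/(499+4.5) = 0.991

0.991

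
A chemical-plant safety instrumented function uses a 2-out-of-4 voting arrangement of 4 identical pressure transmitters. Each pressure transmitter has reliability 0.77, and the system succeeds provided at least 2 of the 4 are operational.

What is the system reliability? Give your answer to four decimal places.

R = Σ_{i=2}^{4} C(4,i) p^i (1−p)^{4−i} with p = 0.77
C(4,2)·0.77^2·0.23^2 = 0.188186
C(4,3)·0.77^3·0.23^1 = 0.420010
C(4,4)·0.77^4·0.23^0 = 0.351530
Sum = 0.9597

0.9597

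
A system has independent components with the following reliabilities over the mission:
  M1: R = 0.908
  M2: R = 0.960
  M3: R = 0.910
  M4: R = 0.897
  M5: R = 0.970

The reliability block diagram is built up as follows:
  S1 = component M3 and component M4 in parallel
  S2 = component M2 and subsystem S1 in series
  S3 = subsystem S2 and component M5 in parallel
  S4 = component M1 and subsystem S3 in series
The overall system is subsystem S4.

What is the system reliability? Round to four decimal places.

Parallel (M3 and M4): 1 − (1 − 0.910000)(1 − 0.897000) = 0.990730
Series (M2 and [0.990730]): 0.960000 × 0.990730 = 0.951101
Parallel ([0.951101] and M5): 1 − (1 − 0.951101)(1 − 0.970000) = 0.998533
Series (M1 and [0.998533]): 0.908000 × 0.998533 = 0.9067

0.9067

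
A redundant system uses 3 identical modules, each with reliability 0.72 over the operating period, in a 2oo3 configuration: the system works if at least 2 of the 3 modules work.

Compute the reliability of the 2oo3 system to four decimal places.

0.8087

R = Σ_{i=2}^{3} C(3,i) p^i (1−p)^{3−i} with p = 0.72
C(3,2)·0.72^2·0.28^1 = 0.435456
C(3,3)·0.72^3·0.28^0 = 0.373248
Sum = 0.8087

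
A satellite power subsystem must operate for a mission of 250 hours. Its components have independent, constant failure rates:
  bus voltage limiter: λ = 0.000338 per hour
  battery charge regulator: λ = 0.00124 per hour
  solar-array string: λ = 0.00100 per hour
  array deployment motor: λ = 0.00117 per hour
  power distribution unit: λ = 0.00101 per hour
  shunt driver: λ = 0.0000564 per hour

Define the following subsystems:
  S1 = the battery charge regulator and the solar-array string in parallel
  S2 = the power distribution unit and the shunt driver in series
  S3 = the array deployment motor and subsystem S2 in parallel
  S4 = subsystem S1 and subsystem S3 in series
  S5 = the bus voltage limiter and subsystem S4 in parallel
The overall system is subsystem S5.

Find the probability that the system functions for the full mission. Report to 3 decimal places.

R(bus voltage limiter) = exp(−0.000338 × 250) = 0.91897
R(battery charge regulator) = exp(−0.00124 × 250) = 0.73345
R(solar-array string) = exp(−0.00100 × 250) = 0.77880
R(array deployment motor) = exp(−0.00117 × 250) = 0.74640
R(power distribution unit) = exp(−0.00101 × 250) = 0.77686
R(shunt driver) = exp(−0.0000564 × 250) = 0.98600
Parallel (battery charge regulator and solar-array string): 1 − (1 − 0.73345)(1 − 0.77880) = 0.94104
Series (power distribution unit and shunt driver): 0.77686 × 0.98600 = 0.76598
Parallel (array deployment motor and [0.76598]): 1 − (1 − 0.74640)(1 − 0.76598) = 0.94065
Series ([0.94104] and [0.94065]): 0.94104 × 0.94065 = 0.88519
Parallel (bus voltage limiter and [0.88519]): 1 − (1 − 0.91897)(1 − 0.88519) = 0.991

0.991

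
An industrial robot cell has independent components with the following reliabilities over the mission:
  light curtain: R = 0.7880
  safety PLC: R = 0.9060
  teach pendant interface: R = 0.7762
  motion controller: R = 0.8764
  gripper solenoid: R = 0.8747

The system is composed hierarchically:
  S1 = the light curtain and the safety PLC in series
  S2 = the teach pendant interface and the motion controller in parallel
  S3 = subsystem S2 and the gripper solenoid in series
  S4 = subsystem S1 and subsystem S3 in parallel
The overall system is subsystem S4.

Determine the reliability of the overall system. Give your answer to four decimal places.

Series (light curtain and safety PLC): 0.788000 × 0.906000 = 0.713928
Parallel (teach pendant interface and motion controller): 1 − (1 − 0.776200)(1 − 0.876400) = 0.972338
Series ([0.972338] and gripper solenoid): 0.972338 × 0.874700 = 0.850504
Parallel ([0.713928] and [0.850504]): 1 − (1 − 0.713928)(1 − 0.850504) = 0.9572

0.9572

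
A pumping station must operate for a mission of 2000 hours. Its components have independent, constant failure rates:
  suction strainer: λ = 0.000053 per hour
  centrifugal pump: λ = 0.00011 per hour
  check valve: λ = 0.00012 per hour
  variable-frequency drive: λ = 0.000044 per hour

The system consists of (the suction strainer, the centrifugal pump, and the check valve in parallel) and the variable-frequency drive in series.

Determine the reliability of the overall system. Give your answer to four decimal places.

R(suction strainer) = exp(−0.000053 × 2000) = 0.899425
R(centrifugal pump) = exp(−0.00011 × 2000) = 0.802519
R(check valve) = exp(−0.00012 × 2000) = 0.786628
R(variable-frequency drive) = exp(−0.000044 × 2000) = 0.915761
Parallel (suction strainer, centrifugal pump, and check valve): 1 − (1 − 0.899425)(1 − 0.802519)(1 − 0.786628) = 0.995762
Series ([0.995762] and variable-frequency drive): 0.995762 × 0.915761 = 0.9119

0.9119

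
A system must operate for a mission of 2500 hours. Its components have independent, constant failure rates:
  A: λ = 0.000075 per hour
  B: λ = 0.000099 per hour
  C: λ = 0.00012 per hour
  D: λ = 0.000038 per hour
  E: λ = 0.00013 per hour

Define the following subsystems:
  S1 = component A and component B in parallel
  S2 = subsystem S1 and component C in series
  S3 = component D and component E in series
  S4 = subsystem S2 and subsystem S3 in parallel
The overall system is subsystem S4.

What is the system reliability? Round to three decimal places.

R(A) = exp(−0.000075 × 2500) = 0.82903
R(B) = exp(−0.000099 × 2500) = 0.78075
R(C) = exp(−0.00012 × 2500) = 0.74082
R(D) = exp(−0.000038 × 2500) = 0.90937
R(E) = exp(−0.00013 × 2500) = 0.72253
Parallel (A and B): 1 − (1 − 0.82903)(1 − 0.78075) = 0.96251
Series ([0.96251] and C): 0.96251 × 0.74082 = 0.71305
Series (D and E): 0.90937 × 0.72253 = 0.65705
Parallel ([0.71305] and [0.65705]): 1 − (1 − 0.71305)(1 − 0.65705) = 0.902

0.902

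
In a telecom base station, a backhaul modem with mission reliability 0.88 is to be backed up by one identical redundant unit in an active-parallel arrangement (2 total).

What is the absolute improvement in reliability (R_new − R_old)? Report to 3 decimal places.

0.106

R_before = 0.88
R_after = 1 − (1 − 0.88)^2 = 0.986
ΔR = 0.986 − 0.88 = 0.106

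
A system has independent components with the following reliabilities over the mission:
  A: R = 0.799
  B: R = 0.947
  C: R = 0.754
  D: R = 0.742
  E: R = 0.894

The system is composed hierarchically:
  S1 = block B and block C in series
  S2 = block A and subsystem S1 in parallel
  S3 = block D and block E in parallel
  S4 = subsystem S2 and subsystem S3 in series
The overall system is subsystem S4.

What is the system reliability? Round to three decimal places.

Series (B and C): 0.94700 × 0.75400 = 0.71404
Parallel (A and [0.71404]): 1 − (1 − 0.79900)(1 − 0.71404) = 0.94252
Parallel (D and E): 1 − (1 − 0.74200)(1 − 0.89400) = 0.97265
Series ([0.94252] and [0.97265]): 0.94252 × 0.97265 = 0.917

0.917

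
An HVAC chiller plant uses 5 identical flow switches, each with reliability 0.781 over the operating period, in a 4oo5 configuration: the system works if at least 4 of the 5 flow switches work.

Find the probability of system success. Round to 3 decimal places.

0.698

R = Σ_{i=4}^{5} C(5,i) p^i (1−p)^{5−i} with p = 0.781
C(5,4)·0.781^4·0.219^1 = 0.40740
C(5,5)·0.781^5·0.219^0 = 0.29057
Sum = 0.698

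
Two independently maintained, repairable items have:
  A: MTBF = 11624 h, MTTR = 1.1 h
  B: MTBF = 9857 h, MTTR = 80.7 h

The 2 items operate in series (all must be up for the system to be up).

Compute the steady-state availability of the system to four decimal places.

A(A) = MTBF/(MTBF+MTTR) = 11624/(11624+1.1) = 0.999905
A(B) = MTBF/(MTBF+MTTR) = 9857/(9857+80.7) = 0.991879
Series availability: 0.999905 × 0.991879 = 0.9918

0.9918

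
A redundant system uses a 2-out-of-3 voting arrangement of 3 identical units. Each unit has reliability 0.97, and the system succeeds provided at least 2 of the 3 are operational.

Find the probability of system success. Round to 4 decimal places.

R = Σ_{i=2}^{3} C(3,i) p^i (1−p)^{3−i} with p = 0.97
C(3,2)·0.97^2·0.03^1 = 0.084681
C(3,3)·0.97^3·0.03^0 = 0.912673
Sum = 0.9974

0.9974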